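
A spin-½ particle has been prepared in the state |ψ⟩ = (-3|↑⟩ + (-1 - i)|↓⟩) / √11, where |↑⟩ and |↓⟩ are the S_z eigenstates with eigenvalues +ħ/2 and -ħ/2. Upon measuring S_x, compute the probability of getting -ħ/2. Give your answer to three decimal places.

0.227

|-x⟩ = (|↑⟩ - |↓⟩)/√2, so ⟨-x|ψ⟩ = (-2 + i) / (√2·√11).
P = |-2 + i|² / 22 = 5/22.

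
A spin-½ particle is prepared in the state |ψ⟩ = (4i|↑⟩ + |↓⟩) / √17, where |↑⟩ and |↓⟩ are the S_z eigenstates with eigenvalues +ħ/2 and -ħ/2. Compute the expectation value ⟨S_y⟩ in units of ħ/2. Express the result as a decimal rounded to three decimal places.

-0.471

⟨σ_y⟩ = 2 Im(a* b)/(|a|²+|b|²) with a = 4i, b = 1.
a* b = -4i, so ⟨σ_y⟩ = -8/17.
⟨S_y⟩ = (ħ/2)·⟨σ_y⟩.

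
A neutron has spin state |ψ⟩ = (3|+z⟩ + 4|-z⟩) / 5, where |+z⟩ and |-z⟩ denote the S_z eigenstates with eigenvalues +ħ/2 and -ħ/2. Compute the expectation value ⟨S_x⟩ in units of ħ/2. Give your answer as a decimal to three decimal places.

0.960

⟨σ_x⟩ = 2 Re(a* b)/(|a|²+|b|²) with a = 3, b = 4.
a* b = 12, so ⟨σ_x⟩ = 24/25.
⟨S_x⟩ = (ħ/2)·⟨σ_x⟩.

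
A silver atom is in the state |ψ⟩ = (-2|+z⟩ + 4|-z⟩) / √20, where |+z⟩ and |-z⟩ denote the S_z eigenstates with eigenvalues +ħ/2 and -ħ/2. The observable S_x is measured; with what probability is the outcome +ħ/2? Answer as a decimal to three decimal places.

|+x⟩ = (|+z⟩ + |-z⟩)/√2, so ⟨+x|ψ⟩ = (2) / (√2·√20).
P = |2|² / 40 = 4/40.

0.100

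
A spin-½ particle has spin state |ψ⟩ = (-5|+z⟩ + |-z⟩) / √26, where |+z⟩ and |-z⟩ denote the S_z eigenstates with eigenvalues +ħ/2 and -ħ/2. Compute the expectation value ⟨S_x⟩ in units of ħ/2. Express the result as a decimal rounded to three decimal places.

⟨σ_x⟩ = 2 Re(a* b)/(|a|²+|b|²) with a = -5, b = 1.
a* b = -5, so ⟨σ_x⟩ = -10/26.
⟨S_x⟩ = (ħ/2)·⟨σ_x⟩.

-0.385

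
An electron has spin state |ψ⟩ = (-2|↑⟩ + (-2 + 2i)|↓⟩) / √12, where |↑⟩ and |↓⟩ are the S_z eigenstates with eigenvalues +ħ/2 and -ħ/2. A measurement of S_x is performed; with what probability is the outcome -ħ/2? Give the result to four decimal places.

0.1667

|-x⟩ = (|↑⟩ - |↓⟩)/√2, so ⟨-x|ψ⟩ = (-2i) / (√2·√12).
P = |-2i|² / 24 = 4/24.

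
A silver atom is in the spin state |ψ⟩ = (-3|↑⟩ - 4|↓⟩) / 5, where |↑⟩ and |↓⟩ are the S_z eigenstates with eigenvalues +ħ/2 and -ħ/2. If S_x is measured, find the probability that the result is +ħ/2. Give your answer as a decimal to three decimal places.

0.980

|+x⟩ = (|↑⟩ + |↓⟩)/√2, so ⟨+x|ψ⟩ = (-7) / (√2·5).
P = |-7|² / 50 = 49/50.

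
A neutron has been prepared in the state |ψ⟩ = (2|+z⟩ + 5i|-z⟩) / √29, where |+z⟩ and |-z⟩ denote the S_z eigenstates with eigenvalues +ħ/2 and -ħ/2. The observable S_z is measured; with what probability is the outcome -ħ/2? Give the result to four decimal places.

0.8621

The -ħ/2 outcome corresponds to |-z⟩. Its amplitude in |ψ⟩ is 5i/√29.
P = |5i|² / 29 = 25/29.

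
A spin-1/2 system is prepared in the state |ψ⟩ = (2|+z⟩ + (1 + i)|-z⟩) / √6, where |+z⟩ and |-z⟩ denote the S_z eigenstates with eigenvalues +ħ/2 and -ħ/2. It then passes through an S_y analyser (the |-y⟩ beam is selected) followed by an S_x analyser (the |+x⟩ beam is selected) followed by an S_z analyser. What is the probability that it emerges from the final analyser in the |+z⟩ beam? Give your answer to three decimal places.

0.042

First analyser (S_y): P(|-y⟩) = |⟨-y|ψ⟩|² = 2/12.
After stage 1 the state is |-y⟩; P(|+x⟩) = |⟨+x|-y⟩|² = 1/2.
After stage 2 the state is |+x⟩; P(|+z⟩) = |⟨+z|+x⟩|² = 1/2.
Joint probability = 2/12 × 1/2 × 1/2 = 0.042.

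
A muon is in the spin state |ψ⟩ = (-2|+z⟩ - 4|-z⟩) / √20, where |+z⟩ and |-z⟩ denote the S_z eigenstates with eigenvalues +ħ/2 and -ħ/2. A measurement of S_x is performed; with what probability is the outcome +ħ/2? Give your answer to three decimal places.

|+x⟩ = (|+z⟩ + |-z⟩)/√2, so ⟨+x|ψ⟩ = (-6) / (√2·√20).
P = |-6|² / 40 = 36/40.

0.900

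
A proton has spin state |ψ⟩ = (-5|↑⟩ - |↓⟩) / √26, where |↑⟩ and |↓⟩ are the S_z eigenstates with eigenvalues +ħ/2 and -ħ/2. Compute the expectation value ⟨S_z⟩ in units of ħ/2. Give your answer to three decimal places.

⟨σ_z⟩ = |a|² - |b|² divided by |a|²+|b|², with a, b the |↑⟩, |↓⟩ amplitudes.
= (25 - 1)/26 = 24/26.
⟨S_z⟩ = (ħ/2)·⟨σ_z⟩.

0.923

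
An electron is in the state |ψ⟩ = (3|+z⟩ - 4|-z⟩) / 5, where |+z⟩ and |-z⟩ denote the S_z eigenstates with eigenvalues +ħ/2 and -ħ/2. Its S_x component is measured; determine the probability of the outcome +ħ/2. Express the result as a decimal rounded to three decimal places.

|+x⟩ = (|+z⟩ + |-z⟩)/√2, so ⟨+x|ψ⟩ = (-1) / (√2·5).
P = |-1|² / 50 = 1/50.

0.020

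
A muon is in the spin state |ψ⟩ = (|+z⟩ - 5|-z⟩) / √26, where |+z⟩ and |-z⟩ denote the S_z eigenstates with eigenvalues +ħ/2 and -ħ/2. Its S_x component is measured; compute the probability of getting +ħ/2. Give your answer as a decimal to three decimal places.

|+x⟩ = (|+z⟩ + |-z⟩)/√2, so ⟨+x|ψ⟩ = (-4) / (√2·√26).
P = |-4|² / 52 = 16/52.

0.308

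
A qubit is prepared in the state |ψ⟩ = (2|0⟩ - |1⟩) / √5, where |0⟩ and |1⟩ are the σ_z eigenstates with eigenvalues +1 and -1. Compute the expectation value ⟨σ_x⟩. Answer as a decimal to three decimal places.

-0.800

⟨σ_x⟩ = 2 Re(a* b)/(|a|²+|b|²) with a = 2, b = -1.
a* b = -2, so ⟨σ_x⟩ = -4/5.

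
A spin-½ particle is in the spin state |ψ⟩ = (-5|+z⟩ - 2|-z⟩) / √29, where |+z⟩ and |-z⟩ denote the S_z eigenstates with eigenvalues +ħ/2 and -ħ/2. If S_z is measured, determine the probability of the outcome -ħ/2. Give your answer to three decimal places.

0.138

The -ħ/2 outcome corresponds to |-z⟩. Its amplitude in |ψ⟩ is -2/√29.
P = |-2|² / 29 = 4/29.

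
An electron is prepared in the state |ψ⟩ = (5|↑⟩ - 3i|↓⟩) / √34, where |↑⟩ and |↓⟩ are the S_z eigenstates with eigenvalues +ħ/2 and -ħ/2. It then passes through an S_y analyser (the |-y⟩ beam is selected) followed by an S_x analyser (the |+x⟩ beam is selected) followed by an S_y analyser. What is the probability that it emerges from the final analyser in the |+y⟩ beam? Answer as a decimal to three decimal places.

0.235

First analyser (S_y): P(|-y⟩) = |⟨-y|ψ⟩|² = 64/68.
After stage 1 the state is |-y⟩; P(|+x⟩) = |⟨+x|-y⟩|² = 1/2.
After stage 2 the state is |+x⟩; P(|+y⟩) = |⟨+y|+x⟩|² = 1/2.
Joint probability = 64/68 × 1/2 × 1/2 = 0.235.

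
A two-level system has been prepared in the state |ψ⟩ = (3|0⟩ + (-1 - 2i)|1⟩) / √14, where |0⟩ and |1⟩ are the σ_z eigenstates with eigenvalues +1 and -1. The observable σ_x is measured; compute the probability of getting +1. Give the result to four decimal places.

0.2857

|+x⟩ = (|0⟩ + |1⟩)/√2, so ⟨+x|ψ⟩ = (2 - 2i) / (√2·√14).
P = |2 - 2i|² / 28 = 8/28.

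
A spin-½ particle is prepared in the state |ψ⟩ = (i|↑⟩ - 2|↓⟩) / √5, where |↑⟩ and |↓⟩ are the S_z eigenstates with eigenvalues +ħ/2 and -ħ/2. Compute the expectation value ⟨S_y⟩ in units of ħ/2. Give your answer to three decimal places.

0.800

⟨σ_y⟩ = 2 Im(a* b)/(|a|²+|b|²) with a = i, b = -2.
a* b = 2i, so ⟨σ_y⟩ = 4/5.
⟨S_y⟩ = (ħ/2)·⟨σ_y⟩.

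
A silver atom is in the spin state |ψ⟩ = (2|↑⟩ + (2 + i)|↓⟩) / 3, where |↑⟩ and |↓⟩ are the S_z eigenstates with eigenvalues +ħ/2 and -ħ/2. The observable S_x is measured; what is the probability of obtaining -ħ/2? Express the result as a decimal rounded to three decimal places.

0.056

|-x⟩ = (|↑⟩ - |↓⟩)/√2, so ⟨-x|ψ⟩ = (-i) / (√2·3).
P = |-i|² / 18 = 1/18.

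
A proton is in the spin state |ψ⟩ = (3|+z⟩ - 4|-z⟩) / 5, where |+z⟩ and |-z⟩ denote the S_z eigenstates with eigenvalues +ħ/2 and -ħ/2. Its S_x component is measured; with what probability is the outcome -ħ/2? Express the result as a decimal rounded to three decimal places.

0.980

|-x⟩ = (|+z⟩ - |-z⟩)/√2, so ⟨-x|ψ⟩ = (7) / (√2·5).
P = |7|² / 50 = 49/50.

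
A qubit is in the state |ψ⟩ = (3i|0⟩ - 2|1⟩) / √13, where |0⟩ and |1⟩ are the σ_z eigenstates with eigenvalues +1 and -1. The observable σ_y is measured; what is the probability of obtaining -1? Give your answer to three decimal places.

|-y⟩ = (|0⟩ - i|1⟩)/√2, so ⟨-y|ψ⟩ = (i) / (√2·√13).
P = |i|² / 26 = 1/26.

0.038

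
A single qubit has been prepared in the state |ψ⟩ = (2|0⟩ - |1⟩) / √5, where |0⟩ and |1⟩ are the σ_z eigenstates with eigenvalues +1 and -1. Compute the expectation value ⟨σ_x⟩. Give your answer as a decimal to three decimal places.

⟨σ_x⟩ = 2 Re(a* b)/(|a|²+|b|²) with a = 2, b = -1.
a* b = -2, so ⟨σ_x⟩ = -4/5.

-0.800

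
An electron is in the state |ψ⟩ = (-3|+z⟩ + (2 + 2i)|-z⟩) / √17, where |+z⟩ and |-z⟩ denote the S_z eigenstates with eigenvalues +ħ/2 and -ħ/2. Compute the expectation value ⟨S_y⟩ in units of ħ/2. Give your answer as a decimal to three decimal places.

⟨σ_y⟩ = 2 Im(a* b)/(|a|²+|b|²) with a = -3, b = (2 + 2i).
a* b = (-6 - 6i), so ⟨σ_y⟩ = -12/17.
⟨S_y⟩ = (ħ/2)·⟨σ_y⟩.

-0.706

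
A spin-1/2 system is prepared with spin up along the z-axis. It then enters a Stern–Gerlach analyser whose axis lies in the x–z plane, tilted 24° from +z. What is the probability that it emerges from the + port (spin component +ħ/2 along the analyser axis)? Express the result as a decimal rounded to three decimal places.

0.957

For spin-½, the probability of finding spin-up along an axis at angle θ to the initial spin direction is cos²(θ/2); spin-down is sin²(θ/2).
θ = 24°, so P = cos²(12°) ≈ 0.957.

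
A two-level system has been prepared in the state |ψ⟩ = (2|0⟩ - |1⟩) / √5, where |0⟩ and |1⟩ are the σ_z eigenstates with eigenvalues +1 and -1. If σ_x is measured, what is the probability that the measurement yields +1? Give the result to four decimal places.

0.1000

|+x⟩ = (|0⟩ + |1⟩)/√2, so ⟨+x|ψ⟩ = (1) / (√2·√5).
P = |1|² / 10 = 1/10.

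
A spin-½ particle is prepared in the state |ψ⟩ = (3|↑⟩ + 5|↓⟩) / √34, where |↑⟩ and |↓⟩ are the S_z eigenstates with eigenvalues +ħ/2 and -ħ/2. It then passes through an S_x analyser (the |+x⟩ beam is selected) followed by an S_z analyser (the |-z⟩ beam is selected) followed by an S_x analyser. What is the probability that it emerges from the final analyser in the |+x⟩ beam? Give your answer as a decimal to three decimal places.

First analyser (S_x): P(|+x⟩) = |⟨+x|ψ⟩|² = 64/68.
After stage 1 the state is |+x⟩; P(|-z⟩) = |⟨-z|+x⟩|² = 1/2.
After stage 2 the state is |-z⟩; P(|+x⟩) = |⟨+x|-z⟩|² = 1/2.
Joint probability = 64/68 × 1/2 × 1/2 = 0.235.

0.235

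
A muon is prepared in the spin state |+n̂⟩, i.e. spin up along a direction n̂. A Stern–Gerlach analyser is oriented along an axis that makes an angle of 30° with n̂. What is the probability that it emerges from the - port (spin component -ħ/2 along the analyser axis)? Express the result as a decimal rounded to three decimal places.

For spin-½, the probability of finding spin-up along an axis at angle θ to the initial spin direction is cos²(θ/2); spin-down is sin²(θ/2).
θ = 30°, so P = sin²(15°) ≈ 0.067.

0.067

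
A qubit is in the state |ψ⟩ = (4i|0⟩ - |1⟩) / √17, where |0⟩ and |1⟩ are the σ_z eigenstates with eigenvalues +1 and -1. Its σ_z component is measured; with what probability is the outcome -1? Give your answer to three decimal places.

0.059

The -1 outcome corresponds to |1⟩. Its amplitude in |ψ⟩ is -1/√17.
P = |-1|² / 17 = 1/17.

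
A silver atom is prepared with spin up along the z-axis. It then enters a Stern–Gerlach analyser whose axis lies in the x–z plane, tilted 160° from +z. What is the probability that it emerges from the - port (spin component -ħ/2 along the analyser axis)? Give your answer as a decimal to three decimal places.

0.970

For spin-½, the probability of finding spin-up along an axis at angle θ to the initial spin direction is cos²(θ/2); spin-down is sin²(θ/2).
θ = 160°, so P = sin²(80°) ≈ 0.970.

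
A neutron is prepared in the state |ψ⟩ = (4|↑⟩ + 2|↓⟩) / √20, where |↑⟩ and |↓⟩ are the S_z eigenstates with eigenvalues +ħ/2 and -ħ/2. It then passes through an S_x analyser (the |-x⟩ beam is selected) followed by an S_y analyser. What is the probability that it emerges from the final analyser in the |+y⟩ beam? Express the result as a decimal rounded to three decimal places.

0.050

First analyser (S_x): P(|-x⟩) = |⟨-x|ψ⟩|² = 4/40.
After stage 1 the state is |-x⟩; P(|+y⟩) = |⟨+y|-x⟩|² = 1/2.
Joint probability = 4/40 × 1/2 = 0.050.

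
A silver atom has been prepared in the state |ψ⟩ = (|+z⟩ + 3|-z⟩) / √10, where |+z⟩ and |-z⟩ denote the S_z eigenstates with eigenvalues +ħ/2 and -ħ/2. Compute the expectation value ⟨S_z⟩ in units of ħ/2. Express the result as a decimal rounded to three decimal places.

-0.800

⟨σ_z⟩ = |a|² - |b|² divided by |a|²+|b|², with a, b the |+z⟩, |-z⟩ amplitudes.
= (1 - 9)/10 = -8/10.
⟨S_z⟩ = (ħ/2)·⟨σ_z⟩.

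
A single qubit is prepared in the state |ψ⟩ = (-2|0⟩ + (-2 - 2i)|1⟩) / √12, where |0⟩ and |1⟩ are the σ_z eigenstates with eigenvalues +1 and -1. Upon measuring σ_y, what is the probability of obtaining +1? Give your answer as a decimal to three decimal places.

0.833

|+y⟩ = (|0⟩ + i|1⟩)/√2, so ⟨+y|ψ⟩ = (-4 + 2i) / (√2·√12).
P = |-4 + 2i|² / 24 = 20/24.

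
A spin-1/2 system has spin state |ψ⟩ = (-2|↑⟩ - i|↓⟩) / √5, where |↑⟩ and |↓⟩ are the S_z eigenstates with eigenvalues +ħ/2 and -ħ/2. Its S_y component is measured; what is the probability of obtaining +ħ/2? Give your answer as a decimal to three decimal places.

0.900

|+y⟩ = (|↑⟩ + i|↓⟩)/√2, so ⟨+y|ψ⟩ = (-3) / (√2·√5).
P = |-3|² / 10 = 9/10.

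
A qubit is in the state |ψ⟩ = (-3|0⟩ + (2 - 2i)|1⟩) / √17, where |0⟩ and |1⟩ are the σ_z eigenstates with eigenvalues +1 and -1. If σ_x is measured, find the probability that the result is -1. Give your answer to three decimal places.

|-x⟩ = (|0⟩ - |1⟩)/√2, so ⟨-x|ψ⟩ = (-5 + 2i) / (√2·√17).
P = |-5 + 2i|² / 34 = 29/34.

0.853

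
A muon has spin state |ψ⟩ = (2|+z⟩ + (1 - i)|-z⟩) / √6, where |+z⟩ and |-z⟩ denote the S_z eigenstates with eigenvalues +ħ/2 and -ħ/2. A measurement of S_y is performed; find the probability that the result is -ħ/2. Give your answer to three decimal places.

0.833

|-y⟩ = (|+z⟩ - i|-z⟩)/√2, so ⟨-y|ψ⟩ = (3 + i) / (√2·√6).
P = |3 + i|² / 12 = 10/12.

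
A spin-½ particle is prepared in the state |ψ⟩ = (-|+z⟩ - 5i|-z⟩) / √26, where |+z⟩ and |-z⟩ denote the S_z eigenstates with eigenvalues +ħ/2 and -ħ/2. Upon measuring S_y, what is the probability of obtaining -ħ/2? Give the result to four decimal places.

|-y⟩ = (|+z⟩ - i|-z⟩)/√2, so ⟨-y|ψ⟩ = (4) / (√2·√26).
P = |4|² / 52 = 16/52.

0.3077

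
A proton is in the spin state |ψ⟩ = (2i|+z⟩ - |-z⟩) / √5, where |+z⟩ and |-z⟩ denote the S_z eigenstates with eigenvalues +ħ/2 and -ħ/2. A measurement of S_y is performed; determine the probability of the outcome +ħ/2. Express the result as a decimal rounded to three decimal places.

|+y⟩ = (|+z⟩ + i|-z⟩)/√2, so ⟨+y|ψ⟩ = (3i) / (√2·√5).
P = |3i|² / 10 = 9/10.

0.900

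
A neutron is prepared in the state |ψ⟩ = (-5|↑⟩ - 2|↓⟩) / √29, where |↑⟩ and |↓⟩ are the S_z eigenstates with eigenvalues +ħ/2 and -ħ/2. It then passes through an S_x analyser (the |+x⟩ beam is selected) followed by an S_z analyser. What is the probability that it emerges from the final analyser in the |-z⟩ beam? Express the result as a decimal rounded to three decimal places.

First analyser (S_x): P(|+x⟩) = |⟨+x|ψ⟩|² = 49/58.
After stage 1 the state is |+x⟩; P(|-z⟩) = |⟨-z|+x⟩|² = 1/2.
Joint probability = 49/58 × 1/2 = 0.422.

0.422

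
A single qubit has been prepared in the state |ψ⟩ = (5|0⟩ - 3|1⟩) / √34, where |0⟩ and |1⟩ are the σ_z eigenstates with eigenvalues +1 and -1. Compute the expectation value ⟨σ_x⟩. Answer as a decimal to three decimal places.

-0.882

⟨σ_x⟩ = 2 Re(a* b)/(|a|²+|b|²) with a = 5, b = -3.
a* b = -15, so ⟨σ_x⟩ = -30/34.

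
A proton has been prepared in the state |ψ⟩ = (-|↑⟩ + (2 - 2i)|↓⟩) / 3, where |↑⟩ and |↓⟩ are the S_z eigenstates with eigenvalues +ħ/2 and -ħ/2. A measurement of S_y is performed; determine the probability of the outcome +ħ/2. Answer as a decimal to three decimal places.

0.722

|+y⟩ = (|↑⟩ + i|↓⟩)/√2, so ⟨+y|ψ⟩ = (-3 - 2i) / (√2·3).
P = |-3 - 2i|² / 18 = 13/18.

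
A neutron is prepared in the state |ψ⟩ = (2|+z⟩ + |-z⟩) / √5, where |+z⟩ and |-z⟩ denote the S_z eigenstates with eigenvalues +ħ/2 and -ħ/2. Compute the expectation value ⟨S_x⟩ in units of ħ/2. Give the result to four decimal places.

⟨σ_x⟩ = 2 Re(a* b)/(|a|²+|b|²) with a = 2, b = 1.
a* b = 2, so ⟨σ_x⟩ = 4/5.
⟨S_x⟩ = (ħ/2)·⟨σ_x⟩.

0.8000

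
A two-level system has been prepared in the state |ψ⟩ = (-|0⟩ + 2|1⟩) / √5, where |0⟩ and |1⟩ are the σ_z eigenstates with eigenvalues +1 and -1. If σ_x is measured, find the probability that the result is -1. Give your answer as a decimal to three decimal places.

|-x⟩ = (|0⟩ - |1⟩)/√2, so ⟨-x|ψ⟩ = (-3) / (√2·√5).
P = |-3|² / 10 = 9/10.

0.900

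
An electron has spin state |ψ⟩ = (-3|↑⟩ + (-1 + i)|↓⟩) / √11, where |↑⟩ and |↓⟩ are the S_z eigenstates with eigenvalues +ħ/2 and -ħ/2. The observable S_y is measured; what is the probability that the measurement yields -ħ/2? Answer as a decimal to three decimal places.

0.773

|-y⟩ = (|↑⟩ - i|↓⟩)/√2, so ⟨-y|ψ⟩ = (-4 - i) / (√2·√11).
P = |-4 - i|² / 22 = 17/22.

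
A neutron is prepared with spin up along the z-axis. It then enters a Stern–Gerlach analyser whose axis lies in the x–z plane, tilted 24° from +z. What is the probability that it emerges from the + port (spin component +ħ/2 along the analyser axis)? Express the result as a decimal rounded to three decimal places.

0.957

For spin-½, the probability of finding spin-up along an axis at angle θ to the initial spin direction is cos²(θ/2); spin-down is sin²(θ/2).
θ = 24°, so P = cos²(12°) ≈ 0.957.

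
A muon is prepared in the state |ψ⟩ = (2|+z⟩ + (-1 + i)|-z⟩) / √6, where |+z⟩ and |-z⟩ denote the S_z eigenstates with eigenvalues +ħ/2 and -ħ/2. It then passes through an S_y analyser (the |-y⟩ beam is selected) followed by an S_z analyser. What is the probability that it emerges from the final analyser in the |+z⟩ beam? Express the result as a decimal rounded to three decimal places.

First analyser (S_y): P(|-y⟩) = |⟨-y|ψ⟩|² = 2/12.
After stage 1 the state is |-y⟩; P(|+z⟩) = |⟨+z|-y⟩|² = 1/2.
Joint probability = 2/12 × 1/2 = 0.083.

0.083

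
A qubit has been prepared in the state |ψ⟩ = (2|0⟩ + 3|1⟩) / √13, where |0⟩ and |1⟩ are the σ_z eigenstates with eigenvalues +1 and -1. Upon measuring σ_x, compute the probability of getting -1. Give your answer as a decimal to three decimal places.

0.038

|-x⟩ = (|0⟩ - |1⟩)/√2, so ⟨-x|ψ⟩ = (-1) / (√2·√13).
P = |-1|² / 26 = 1/26.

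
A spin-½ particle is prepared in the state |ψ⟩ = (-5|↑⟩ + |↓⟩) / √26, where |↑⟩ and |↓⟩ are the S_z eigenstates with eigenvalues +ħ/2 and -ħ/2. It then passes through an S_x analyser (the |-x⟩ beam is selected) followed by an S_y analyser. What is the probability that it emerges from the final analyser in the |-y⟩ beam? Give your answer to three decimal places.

0.346

First analyser (S_x): P(|-x⟩) = |⟨-x|ψ⟩|² = 36/52.
After stage 1 the state is |-x⟩; P(|-y⟩) = |⟨-y|-x⟩|² = 1/2.
Joint probability = 36/52 × 1/2 = 0.346.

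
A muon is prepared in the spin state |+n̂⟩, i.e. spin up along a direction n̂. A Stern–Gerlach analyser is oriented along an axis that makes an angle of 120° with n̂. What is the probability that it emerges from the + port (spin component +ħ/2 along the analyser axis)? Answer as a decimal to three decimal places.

0.250

For spin-½, the probability of finding spin-up along an axis at angle θ to the initial spin direction is cos²(θ/2); spin-down is sin²(θ/2).
θ = 120°, so P = cos²(60°) ≈ 0.250.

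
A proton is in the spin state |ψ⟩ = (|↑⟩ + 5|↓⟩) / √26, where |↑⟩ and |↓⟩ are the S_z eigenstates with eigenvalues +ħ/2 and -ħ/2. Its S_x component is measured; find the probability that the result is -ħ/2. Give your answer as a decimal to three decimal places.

0.308

|-x⟩ = (|↑⟩ - |↓⟩)/√2, so ⟨-x|ψ⟩ = (-4) / (√2·√26).
P = |-4|² / 52 = 16/52.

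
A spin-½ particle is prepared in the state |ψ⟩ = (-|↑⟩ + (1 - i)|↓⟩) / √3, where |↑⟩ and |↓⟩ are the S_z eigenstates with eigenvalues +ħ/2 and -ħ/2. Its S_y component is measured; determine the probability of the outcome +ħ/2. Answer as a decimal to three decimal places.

0.833

|+y⟩ = (|↑⟩ + i|↓⟩)/√2, so ⟨+y|ψ⟩ = (-2 - i) / (√2·√3).
P = |-2 - i|² / 6 = 5/6.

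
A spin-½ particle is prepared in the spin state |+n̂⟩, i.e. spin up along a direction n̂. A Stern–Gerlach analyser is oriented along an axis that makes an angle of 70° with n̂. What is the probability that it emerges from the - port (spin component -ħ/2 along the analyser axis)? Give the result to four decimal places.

For spin-½, the probability of finding spin-up along an axis at angle θ to the initial spin direction is cos²(θ/2); spin-down is sin²(θ/2).
θ = 70°, so P = sin²(35°) ≈ 0.3290.

0.3290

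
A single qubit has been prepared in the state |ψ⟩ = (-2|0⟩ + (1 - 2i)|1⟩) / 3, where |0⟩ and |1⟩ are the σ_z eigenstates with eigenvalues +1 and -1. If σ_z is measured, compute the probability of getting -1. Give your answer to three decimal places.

0.556

The -1 outcome corresponds to |1⟩. Its amplitude in |ψ⟩ is (1 - 2i)/3.
P = |1 - 2i|² / 9 = 5/9.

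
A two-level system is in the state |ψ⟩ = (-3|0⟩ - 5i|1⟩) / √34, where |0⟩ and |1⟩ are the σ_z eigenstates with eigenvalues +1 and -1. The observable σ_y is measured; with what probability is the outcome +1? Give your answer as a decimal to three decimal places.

|+y⟩ = (|0⟩ + i|1⟩)/√2, so ⟨+y|ψ⟩ = (-8) / (√2·√34).
P = |-8|² / 68 = 64/68.

0.941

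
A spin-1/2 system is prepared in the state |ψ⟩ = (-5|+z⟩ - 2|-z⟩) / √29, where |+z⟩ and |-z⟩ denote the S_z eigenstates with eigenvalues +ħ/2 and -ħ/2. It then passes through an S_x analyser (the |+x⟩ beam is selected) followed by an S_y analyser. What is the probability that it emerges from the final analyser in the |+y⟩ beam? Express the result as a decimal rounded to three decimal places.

First analyser (S_x): P(|+x⟩) = |⟨+x|ψ⟩|² = 49/58.
After stage 1 the state is |+x⟩; P(|+y⟩) = |⟨+y|+x⟩|² = 1/2.
Joint probability = 49/58 × 1/2 = 0.422.

0.422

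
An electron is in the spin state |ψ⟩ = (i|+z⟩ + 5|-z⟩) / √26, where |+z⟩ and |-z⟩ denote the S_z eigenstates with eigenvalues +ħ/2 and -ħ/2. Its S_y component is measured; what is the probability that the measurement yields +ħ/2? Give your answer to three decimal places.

|+y⟩ = (|+z⟩ + i|-z⟩)/√2, so ⟨+y|ψ⟩ = (-4i) / (√2·√26).
P = |-4i|² / 52 = 16/52.

0.308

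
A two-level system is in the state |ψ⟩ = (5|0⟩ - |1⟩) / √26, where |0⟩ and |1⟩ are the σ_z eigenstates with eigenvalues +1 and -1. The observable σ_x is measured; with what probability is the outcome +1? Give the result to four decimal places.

0.3077

|+x⟩ = (|0⟩ + |1⟩)/√2, so ⟨+x|ψ⟩ = (4) / (√2·√26).
P = |4|² / 52 = 16/52.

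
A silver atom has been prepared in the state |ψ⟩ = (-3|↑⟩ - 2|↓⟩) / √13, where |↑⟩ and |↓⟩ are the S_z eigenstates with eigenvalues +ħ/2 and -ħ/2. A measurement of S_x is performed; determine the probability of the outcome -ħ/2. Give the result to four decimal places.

0.0385

|-x⟩ = (|↑⟩ - |↓⟩)/√2, so ⟨-x|ψ⟩ = (-1) / (√2·√13).
P = |-1|² / 26 = 1/26.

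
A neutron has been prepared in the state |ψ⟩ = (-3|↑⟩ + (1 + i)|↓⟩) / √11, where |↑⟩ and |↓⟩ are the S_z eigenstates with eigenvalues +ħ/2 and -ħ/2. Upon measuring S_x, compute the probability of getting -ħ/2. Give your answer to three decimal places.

|-x⟩ = (|↑⟩ - |↓⟩)/√2, so ⟨-x|ψ⟩ = (-4 - i) / (√2·√11).
P = |-4 - i|² / 22 = 17/22.

0.773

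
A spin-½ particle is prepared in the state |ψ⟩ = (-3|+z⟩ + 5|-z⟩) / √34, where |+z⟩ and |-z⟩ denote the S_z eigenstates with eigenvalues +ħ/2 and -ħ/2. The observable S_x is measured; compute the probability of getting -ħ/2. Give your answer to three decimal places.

|-x⟩ = (|+z⟩ - |-z⟩)/√2, so ⟨-x|ψ⟩ = (-8) / (√2·√34).
P = |-8|² / 68 = 64/68.

0.941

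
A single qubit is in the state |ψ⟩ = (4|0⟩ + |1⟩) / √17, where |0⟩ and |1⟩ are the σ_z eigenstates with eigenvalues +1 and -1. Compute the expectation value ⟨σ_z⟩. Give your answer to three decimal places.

0.882

⟨σ_z⟩ = |a|² - |b|² divided by |a|²+|b|², with a, b the |0⟩, |1⟩ amplitudes.
= (16 - 1)/17 = 15/17.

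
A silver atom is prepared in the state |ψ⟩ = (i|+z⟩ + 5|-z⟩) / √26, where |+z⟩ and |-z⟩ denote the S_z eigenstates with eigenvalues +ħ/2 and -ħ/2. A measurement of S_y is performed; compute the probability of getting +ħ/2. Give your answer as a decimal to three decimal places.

|+y⟩ = (|+z⟩ + i|-z⟩)/√2, so ⟨+y|ψ⟩ = (-4i) / (√2·√26).
P = |-4i|² / 52 = 16/52.

0.308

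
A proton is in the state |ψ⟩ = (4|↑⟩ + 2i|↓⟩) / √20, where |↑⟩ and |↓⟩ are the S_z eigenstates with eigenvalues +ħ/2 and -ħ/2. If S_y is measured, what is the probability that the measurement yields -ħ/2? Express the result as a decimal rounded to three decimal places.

0.100

|-y⟩ = (|↑⟩ - i|↓⟩)/√2, so ⟨-y|ψ⟩ = (2) / (√2·√20).
P = |2|² / 40 = 4/40.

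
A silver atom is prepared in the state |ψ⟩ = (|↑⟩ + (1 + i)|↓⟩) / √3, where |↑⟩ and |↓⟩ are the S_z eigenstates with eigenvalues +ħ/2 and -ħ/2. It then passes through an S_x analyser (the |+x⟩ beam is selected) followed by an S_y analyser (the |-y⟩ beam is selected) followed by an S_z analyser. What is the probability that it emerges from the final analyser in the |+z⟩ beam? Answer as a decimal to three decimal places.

0.208

First analyser (S_x): P(|+x⟩) = |⟨+x|ψ⟩|² = 5/6.
After stage 1 the state is |+x⟩; P(|-y⟩) = |⟨-y|+x⟩|² = 1/2.
After stage 2 the state is |-y⟩; P(|+z⟩) = |⟨+z|-y⟩|² = 1/2.
Joint probability = 5/6 × 1/2 × 1/2 = 0.208.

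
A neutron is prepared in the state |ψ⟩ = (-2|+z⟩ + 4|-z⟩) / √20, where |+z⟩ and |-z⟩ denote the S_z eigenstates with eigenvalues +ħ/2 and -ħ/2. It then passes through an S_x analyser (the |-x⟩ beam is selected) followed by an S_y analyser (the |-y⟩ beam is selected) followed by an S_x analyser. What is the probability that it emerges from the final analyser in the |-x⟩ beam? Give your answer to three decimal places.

First analyser (S_x): P(|-x⟩) = |⟨-x|ψ⟩|² = 36/40.
After stage 1 the state is |-x⟩; P(|-y⟩) = |⟨-y|-x⟩|² = 1/2.
After stage 2 the state is |-y⟩; P(|-x⟩) = |⟨-x|-y⟩|² = 1/2.
Joint probability = 36/40 × 1/2 × 1/2 = 0.225.

0.225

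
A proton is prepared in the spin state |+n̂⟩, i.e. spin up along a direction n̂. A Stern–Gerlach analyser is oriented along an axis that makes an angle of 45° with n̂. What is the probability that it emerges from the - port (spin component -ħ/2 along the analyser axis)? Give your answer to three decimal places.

0.146

For spin-½, the probability of finding spin-up along an axis at angle θ to the initial spin direction is cos²(θ/2); spin-down is sin²(θ/2).
θ = 45°, so P = sin²(22.5°) ≈ 0.146.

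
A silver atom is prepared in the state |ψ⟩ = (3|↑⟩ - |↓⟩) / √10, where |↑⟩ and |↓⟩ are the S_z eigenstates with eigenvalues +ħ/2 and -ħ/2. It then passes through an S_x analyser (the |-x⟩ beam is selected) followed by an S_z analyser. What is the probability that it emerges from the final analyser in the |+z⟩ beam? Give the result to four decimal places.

0.4000

First analyser (S_x): P(|-x⟩) = |⟨-x|ψ⟩|² = 16/20.
After stage 1 the state is |-x⟩; P(|+z⟩) = |⟨+z|-x⟩|² = 1/2.
Joint probability = 16/20 × 1/2 = 0.4000.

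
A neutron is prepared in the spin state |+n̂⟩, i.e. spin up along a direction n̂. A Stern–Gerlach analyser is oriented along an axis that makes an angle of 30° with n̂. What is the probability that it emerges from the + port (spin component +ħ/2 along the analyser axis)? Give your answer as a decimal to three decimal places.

For spin-½, the probability of finding spin-up along an axis at angle θ to the initial spin direction is cos²(θ/2); spin-down is sin²(θ/2).
θ = 30°, so P = cos²(15°) ≈ 0.933.

0.933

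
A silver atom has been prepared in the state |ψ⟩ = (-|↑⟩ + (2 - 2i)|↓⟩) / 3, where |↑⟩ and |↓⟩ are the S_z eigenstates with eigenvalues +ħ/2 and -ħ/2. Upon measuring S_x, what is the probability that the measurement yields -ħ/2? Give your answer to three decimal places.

0.722

|-x⟩ = (|↑⟩ - |↓⟩)/√2, so ⟨-x|ψ⟩ = (-3 + 2i) / (√2·3).
P = |-3 + 2i|² / 18 = 13/18.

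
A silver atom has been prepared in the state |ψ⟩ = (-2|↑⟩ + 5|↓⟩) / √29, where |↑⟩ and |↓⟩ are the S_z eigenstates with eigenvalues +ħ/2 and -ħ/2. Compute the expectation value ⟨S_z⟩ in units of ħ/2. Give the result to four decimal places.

-0.7241

⟨σ_z⟩ = |a|² - |b|² divided by |a|²+|b|², with a, b the |↑⟩, |↓⟩ amplitudes.
= (4 - 25)/29 = -21/29.
⟨S_z⟩ = (ħ/2)·⟨σ_z⟩.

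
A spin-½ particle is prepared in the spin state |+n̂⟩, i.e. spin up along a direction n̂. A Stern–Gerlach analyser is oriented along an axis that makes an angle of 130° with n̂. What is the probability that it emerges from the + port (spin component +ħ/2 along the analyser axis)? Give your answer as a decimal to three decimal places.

0.179

For spin-½, the probability of finding spin-up along an axis at angle θ to the initial spin direction is cos²(θ/2); spin-down is sin²(θ/2).
θ = 130°, so P = cos²(65°) ≈ 0.179.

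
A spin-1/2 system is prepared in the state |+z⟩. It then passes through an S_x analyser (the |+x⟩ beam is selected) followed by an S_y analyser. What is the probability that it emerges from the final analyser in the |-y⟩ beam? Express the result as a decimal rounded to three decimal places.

First analyser (S_x): from |+z⟩, P(|+x⟩) = 1/2.
After stage 1 the state is |+x⟩; P(|-y⟩) = |⟨-y|+x⟩|² = 1/2.
Joint probability = 1/2 × 1/2 = 0.250.

0.250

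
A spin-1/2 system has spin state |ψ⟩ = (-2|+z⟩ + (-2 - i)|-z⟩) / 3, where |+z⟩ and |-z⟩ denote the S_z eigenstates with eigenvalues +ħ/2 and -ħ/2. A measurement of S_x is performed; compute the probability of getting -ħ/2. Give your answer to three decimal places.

|-x⟩ = (|+z⟩ - |-z⟩)/√2, so ⟨-x|ψ⟩ = (i) / (√2·3).
P = |i|² / 18 = 1/18.

0.056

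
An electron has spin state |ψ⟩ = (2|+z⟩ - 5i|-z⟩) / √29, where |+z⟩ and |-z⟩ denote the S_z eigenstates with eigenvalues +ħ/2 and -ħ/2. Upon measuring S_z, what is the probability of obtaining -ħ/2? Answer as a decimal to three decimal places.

0.862

The -ħ/2 outcome corresponds to |-z⟩. Its amplitude in |ψ⟩ is -5i/√29.
P = |-5i|² / 29 = 25/29.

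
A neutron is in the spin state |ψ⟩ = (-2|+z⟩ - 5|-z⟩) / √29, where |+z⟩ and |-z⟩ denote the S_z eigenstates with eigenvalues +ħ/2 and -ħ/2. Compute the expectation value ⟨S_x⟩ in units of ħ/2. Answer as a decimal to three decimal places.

0.690

⟨σ_x⟩ = 2 Re(a* b)/(|a|²+|b|²) with a = -2, b = -5.
a* b = 10, so ⟨σ_x⟩ = 20/29.
⟨S_x⟩ = (ħ/2)·⟨σ_x⟩.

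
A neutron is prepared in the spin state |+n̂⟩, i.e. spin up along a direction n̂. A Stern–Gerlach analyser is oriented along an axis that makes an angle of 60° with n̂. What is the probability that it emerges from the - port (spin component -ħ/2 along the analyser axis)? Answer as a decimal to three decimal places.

For spin-½, the probability of finding spin-up along an axis at angle θ to the initial spin direction is cos²(θ/2); spin-down is sin²(θ/2).
θ = 60°, so P = sin²(30°) ≈ 0.250.

0.250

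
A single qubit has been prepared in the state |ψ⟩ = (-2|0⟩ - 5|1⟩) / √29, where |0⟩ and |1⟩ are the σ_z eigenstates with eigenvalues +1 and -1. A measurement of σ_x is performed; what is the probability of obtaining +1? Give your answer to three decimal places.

|+x⟩ = (|0⟩ + |1⟩)/√2, so ⟨+x|ψ⟩ = (-7) / (√2·√29).
P = |-7|² / 58 = 49/58.

0.845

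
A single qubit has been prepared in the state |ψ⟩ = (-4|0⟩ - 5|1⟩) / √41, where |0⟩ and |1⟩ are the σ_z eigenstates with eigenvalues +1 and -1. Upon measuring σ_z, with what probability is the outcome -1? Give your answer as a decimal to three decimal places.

The -1 outcome corresponds to |1⟩. Its amplitude in |ψ⟩ is -5/√41.
P = |-5|² / 41 = 25/41.

0.610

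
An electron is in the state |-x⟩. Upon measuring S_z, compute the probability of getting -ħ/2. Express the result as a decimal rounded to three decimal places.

In the S_z basis, |-x⟩ = (|+z⟩ - |-z⟩)/√2 and |-z⟩ = |-z⟩.
|⟨-z|-x⟩|² = 1/2.

0.500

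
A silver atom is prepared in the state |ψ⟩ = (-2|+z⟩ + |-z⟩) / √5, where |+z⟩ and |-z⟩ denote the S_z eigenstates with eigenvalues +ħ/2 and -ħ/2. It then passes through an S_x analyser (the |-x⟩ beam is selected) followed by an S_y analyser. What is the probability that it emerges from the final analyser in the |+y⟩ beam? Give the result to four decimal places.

First analyser (S_x): P(|-x⟩) = |⟨-x|ψ⟩|² = 9/10.
After stage 1 the state is |-x⟩; P(|+y⟩) = |⟨+y|-x⟩|² = 1/2.
Joint probability = 9/10 × 1/2 = 0.4500.

0.4500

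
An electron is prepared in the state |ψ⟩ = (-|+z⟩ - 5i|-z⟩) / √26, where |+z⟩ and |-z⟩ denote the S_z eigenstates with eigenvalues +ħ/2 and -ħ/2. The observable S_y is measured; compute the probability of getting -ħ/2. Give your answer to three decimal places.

|-y⟩ = (|+z⟩ - i|-z⟩)/√2, so ⟨-y|ψ⟩ = (4) / (√2·√26).
P = |4|² / 52 = 16/52.

0.308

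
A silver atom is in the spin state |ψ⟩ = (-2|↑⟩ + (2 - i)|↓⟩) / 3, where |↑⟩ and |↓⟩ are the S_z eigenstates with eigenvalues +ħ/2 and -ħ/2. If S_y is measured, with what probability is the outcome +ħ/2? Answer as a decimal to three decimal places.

0.722

|+y⟩ = (|↑⟩ + i|↓⟩)/√2, so ⟨+y|ψ⟩ = (-3 - 2i) / (√2·3).
P = |-3 - 2i|² / 18 = 13/18.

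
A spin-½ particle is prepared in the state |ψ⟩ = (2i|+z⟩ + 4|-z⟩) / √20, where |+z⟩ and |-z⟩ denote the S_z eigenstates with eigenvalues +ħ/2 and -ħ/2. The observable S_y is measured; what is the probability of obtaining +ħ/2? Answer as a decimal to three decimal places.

|+y⟩ = (|+z⟩ + i|-z⟩)/√2, so ⟨+y|ψ⟩ = (-2i) / (√2·√20).
P = |-2i|² / 40 = 4/40.

0.100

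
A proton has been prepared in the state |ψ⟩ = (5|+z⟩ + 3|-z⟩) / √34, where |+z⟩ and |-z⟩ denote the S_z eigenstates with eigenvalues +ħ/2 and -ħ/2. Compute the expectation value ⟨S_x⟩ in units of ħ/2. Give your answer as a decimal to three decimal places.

⟨σ_x⟩ = 2 Re(a* b)/(|a|²+|b|²) with a = 5, b = 3.
a* b = 15, so ⟨σ_x⟩ = 30/34.
⟨S_x⟩ = (ħ/2)·⟨σ_x⟩.

0.882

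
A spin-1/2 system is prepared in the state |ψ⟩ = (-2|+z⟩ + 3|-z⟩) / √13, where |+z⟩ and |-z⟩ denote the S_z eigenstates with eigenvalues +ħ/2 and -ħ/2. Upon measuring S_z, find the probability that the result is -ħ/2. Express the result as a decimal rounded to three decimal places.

0.692

The -ħ/2 outcome corresponds to |-z⟩. Its amplitude in |ψ⟩ is 3/√13.
P = |3|² / 13 = 9/13.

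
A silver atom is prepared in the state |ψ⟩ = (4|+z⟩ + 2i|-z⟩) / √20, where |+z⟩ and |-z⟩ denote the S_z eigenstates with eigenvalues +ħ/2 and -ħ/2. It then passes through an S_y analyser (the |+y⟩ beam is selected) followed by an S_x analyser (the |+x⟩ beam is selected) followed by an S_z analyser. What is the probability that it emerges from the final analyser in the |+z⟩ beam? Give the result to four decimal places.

0.2250

First analyser (S_y): P(|+y⟩) = |⟨+y|ψ⟩|² = 36/40.
After stage 1 the state is |+y⟩; P(|+x⟩) = |⟨+x|+y⟩|² = 1/2.
After stage 2 the state is |+x⟩; P(|+z⟩) = |⟨+z|+x⟩|² = 1/2.
Joint probability = 36/40 × 1/2 × 1/2 = 0.2250.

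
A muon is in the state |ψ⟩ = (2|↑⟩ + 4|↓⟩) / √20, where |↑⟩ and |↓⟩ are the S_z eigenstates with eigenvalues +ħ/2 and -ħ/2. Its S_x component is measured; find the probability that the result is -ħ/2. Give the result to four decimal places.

|-x⟩ = (|↑⟩ - |↓⟩)/√2, so ⟨-x|ψ⟩ = (-2) / (√2·√20).
P = |-2|² / 40 = 4/40.

0.1000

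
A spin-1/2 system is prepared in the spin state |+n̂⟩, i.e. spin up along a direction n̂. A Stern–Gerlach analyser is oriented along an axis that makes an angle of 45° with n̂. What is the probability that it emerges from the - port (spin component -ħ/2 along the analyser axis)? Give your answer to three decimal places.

For spin-½, the probability of finding spin-up along an axis at angle θ to the initial spin direction is cos²(θ/2); spin-down is sin²(θ/2).
θ = 45°, so P = sin²(22.5°) ≈ 0.146.

0.146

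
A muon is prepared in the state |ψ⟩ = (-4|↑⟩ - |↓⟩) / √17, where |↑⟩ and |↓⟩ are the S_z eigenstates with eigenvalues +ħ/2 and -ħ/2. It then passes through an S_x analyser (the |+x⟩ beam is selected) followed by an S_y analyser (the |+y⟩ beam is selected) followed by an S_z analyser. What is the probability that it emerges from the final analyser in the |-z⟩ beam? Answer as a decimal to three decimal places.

0.184

First analyser (S_x): P(|+x⟩) = |⟨+x|ψ⟩|² = 25/34.
After stage 1 the state is |+x⟩; P(|+y⟩) = |⟨+y|+x⟩|² = 1/2.
After stage 2 the state is |+y⟩; P(|-z⟩) = |⟨-z|+y⟩|² = 1/2.
Joint probability = 25/34 × 1/2 × 1/2 = 0.184.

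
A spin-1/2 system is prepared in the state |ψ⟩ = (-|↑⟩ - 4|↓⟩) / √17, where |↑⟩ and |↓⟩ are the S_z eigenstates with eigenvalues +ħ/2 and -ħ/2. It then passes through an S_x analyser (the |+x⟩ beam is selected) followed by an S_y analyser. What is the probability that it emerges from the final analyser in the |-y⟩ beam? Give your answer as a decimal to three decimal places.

First analyser (S_x): P(|+x⟩) = |⟨+x|ψ⟩|² = 25/34.
After stage 1 the state is |+x⟩; P(|-y⟩) = |⟨-y|+x⟩|² = 1/2.
Joint probability = 25/34 × 1/2 = 0.368.

0.368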